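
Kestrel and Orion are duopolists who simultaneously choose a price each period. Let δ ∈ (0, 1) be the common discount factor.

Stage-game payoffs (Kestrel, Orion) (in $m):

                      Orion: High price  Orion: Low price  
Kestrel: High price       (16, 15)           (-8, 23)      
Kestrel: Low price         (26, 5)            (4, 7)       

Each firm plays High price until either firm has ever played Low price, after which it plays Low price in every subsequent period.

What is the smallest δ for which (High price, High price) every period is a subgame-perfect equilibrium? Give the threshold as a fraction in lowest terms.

1/2

For Kestrel: deviation gain 26−16 = 10, per-period punishment loss 16−4 = 12. IC gives δ ≥ 10/22 = 5/11.
For Orion: gain 8, loss 8 per period, so δ ≥ 8/16 = 1/2.
The tighter constraint is Orion's, so cooperation needs δ ≥ 1/2.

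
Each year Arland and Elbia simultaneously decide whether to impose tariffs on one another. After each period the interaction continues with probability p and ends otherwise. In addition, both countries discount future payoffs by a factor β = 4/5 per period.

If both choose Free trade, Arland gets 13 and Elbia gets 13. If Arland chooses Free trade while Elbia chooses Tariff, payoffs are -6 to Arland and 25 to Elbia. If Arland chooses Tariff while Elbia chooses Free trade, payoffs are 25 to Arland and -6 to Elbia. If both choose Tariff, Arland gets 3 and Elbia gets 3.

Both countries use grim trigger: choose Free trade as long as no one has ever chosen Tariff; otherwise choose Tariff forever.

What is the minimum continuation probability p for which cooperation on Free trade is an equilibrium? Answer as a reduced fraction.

15/22

Expected continuation weight on next period's payoff is β·p = 4/5·p, which plays the role of the discount factor.
Cooperation requires 4/5·p ≥ (25−13)/(25−3) = 6/11, hence p ≥ 15/22.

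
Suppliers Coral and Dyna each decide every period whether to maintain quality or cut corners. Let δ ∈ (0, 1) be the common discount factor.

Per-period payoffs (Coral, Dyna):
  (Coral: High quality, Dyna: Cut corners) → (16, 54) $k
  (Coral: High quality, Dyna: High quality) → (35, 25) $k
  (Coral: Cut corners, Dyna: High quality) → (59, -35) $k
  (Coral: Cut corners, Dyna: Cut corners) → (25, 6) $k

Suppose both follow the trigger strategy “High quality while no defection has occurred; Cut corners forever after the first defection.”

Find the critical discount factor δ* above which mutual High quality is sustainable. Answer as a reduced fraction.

12/17

For Coral: deviation gain 59−35 = 24, per-period punishment loss 35−25 = 10. IC gives δ ≥ 24/34 = 12/17.
For Dyna: gain 29, loss 19 per period, so δ ≥ 29/48.
The tighter constraint is Coral's, so cooperation needs δ ≥ 12/17.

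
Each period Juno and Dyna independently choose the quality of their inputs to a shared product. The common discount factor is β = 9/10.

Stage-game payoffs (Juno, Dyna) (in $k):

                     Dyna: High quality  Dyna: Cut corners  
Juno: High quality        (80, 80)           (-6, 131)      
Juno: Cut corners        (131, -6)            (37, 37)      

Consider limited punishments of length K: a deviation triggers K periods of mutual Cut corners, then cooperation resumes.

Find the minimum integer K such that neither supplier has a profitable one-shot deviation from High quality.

2

IC: β(1−β^K)/(1−β) ≥ (131−80)/(80−37) = 51/43.
With β = 9/10: need 1 − β^K ≥ 51/43·(1−9/10)/(9/10), i.e. β^K ≤ 0.8682.
Since (9/10)^1 = 0.9000 and (9/10)^2 = 0.8100, the smallest such K is 2.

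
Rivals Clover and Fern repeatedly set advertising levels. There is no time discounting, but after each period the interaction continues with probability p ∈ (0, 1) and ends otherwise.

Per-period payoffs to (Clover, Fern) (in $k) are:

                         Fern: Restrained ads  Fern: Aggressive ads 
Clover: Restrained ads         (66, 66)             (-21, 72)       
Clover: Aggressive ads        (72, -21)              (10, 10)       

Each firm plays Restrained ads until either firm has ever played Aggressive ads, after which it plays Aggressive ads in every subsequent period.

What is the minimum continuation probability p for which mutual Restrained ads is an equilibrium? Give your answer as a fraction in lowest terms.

3/31

With no time discounting, the continuation probability p plays the role of the discount factor.
Grim-trigger IC: 66/(1−p) ≥ 72 + 10p/(1−p) ⇒ p ≥ (72−66)/(72−10) = 3/31.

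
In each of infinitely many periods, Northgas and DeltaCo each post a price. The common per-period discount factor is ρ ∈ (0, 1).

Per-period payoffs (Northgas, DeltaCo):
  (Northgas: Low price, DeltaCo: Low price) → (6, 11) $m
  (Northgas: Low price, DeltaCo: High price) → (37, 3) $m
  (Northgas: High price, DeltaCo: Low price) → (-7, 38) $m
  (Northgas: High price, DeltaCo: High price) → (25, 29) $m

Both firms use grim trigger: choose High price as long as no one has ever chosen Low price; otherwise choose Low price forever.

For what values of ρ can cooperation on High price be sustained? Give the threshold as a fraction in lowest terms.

12/31

Northgas's threshold: (37−25)/(37−6) = 12/31.
DeltaCo's threshold: (38−29)/(38−11) = 1/3.
12/31 > 1/3, so Northgas binds and ρ* = 12/31.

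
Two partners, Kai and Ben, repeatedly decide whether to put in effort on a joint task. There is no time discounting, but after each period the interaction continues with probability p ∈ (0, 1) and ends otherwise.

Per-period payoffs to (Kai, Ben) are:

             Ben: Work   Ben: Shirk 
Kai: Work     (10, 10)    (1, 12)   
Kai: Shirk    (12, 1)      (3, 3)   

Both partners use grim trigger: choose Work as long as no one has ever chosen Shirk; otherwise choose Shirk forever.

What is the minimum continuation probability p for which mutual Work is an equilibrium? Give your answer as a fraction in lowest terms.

2/9

With no time discounting, the continuation probability p plays the role of the discount factor.
Grim-trigger IC: 10/(1−p) ≥ 12 + 3p/(1−p) ⇒ p ≥ (12−10)/(12−3) = 2/9.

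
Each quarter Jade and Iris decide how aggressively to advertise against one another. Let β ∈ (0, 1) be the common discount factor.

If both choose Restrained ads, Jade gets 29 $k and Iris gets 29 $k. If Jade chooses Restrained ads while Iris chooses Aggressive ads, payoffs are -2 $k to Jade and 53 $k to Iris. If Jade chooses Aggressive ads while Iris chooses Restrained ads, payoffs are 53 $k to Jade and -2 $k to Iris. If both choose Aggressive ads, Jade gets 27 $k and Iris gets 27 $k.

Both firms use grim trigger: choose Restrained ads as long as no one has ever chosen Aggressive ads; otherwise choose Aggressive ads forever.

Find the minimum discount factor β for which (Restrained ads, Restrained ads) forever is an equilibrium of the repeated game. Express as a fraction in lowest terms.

Cooperation forever yields 29 each period: 29/(1−β).
Deviating yields 53 once, then 27 forever: 53 + 27β/(1−β).
No profitable deviation requires 29/(1−β) ≥ 53 + 27β/(1−β).
Multiplying by (1−β): 29 ≥ 53(1−β) + 27β = 53 − 26β.
So 26β ≥ 24, i.e. β ≥ 24/26 = 12/13.

12/13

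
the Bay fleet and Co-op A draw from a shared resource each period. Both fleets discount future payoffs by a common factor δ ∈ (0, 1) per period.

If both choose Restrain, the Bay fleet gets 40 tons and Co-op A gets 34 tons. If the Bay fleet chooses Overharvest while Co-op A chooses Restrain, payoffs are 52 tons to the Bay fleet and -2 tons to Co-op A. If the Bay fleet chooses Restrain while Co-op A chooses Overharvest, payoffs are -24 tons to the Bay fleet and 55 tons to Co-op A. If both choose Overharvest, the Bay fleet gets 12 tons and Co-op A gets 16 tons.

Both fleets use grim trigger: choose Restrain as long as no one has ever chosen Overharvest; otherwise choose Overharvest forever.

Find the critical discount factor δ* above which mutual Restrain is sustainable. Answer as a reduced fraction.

7/13

the Bay fleet: cooperation gives 40 each period; deviation gives 52 once then 12 forever.
  40/(1−δ) ≥ 52 + 12δ/(1−δ) ⇒ δ ≥ 12/40 = 3/10.
Co-op A: cooperation gives 34 each period; deviation gives 55 once then 16 forever.
  δ ≥ 21/39 = 7/13.
Both must hold, so the binding constraint is Co-op A's: δ ≥ 7/13.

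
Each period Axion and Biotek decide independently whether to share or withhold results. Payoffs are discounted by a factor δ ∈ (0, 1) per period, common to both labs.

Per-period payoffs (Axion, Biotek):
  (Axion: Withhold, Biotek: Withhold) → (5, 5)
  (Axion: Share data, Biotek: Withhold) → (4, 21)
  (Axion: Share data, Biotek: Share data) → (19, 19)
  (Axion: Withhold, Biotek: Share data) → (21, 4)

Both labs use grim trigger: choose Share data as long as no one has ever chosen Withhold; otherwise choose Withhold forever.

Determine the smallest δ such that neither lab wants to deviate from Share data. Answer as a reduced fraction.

1/8

Under grim trigger the critical discount factor is (T−C)/(T−P) with T = 21, C = 19, P = 5.
δ* = (21−19)/(21−5) = 2/16 = 1/8.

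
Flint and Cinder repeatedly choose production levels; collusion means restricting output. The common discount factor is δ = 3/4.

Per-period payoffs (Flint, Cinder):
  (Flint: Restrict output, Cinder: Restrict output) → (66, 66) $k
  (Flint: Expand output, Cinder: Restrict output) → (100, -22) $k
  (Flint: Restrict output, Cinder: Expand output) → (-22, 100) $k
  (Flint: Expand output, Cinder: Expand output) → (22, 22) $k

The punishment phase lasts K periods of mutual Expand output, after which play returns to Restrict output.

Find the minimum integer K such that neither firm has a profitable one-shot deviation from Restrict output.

No profitable deviation requires (66−22)(δ+…+δ^K) ≥ 100−66, i.e. δ+…+δ^K ≥ 17/22 ≈ 0.7727.
With δ = 3/4, the partial sums are K=1: 0.7500, K=2: 1.3125.
K = 2 is the first length at which the sum reaches 0.7727.

2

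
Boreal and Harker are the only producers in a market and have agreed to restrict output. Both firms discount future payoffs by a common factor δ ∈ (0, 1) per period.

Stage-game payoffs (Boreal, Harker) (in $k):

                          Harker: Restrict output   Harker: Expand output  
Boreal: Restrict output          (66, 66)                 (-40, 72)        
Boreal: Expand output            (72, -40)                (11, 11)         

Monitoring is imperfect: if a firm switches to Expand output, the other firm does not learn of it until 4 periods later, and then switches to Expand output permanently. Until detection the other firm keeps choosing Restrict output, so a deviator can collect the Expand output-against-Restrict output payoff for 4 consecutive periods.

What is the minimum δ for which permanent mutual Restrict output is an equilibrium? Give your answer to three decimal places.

A deviator earns 72 for 4 periods, then 11 forever; cooperating earns 66 forever. Multiplying the IC by (1−δ):
66 ≥ 72(1−δ^4) + 11δ^4, so 61·δ^4 ≥ 6 and δ^4 ≥ 6/61.
δ ≥ (6/61)^(1/4) ≈ 0.560.

0.560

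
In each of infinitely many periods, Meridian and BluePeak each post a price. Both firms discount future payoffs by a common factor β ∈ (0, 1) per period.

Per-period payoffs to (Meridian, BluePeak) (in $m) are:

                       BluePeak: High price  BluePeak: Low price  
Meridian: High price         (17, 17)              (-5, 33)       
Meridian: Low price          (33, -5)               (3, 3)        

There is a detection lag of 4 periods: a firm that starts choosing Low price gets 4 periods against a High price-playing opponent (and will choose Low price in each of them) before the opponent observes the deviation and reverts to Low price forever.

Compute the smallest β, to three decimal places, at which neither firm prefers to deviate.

The best deviation is to choose Low price for all 4 undetected periods, earning 33 each, then 3 forever once detected.
Deviation value: 33(1−β^4)/(1−β) + 3β^4/(1−β); cooperation value: 17/(1−β).
IC: 17 ≥ 33(1−β^4) + 3β^4 = 33 − 30β^4.
So β^4 ≥ 16/30 = 8/15, giving β ≥ (8/15)^(1/4) ≈ 0.855.

0.855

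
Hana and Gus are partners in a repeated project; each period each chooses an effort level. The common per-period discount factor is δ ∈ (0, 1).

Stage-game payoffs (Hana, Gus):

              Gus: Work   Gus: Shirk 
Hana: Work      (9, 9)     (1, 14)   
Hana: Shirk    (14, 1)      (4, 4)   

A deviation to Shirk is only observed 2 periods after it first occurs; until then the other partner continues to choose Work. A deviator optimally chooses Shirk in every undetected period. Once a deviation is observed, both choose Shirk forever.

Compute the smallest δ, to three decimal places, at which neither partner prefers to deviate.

0.707

The best deviation is to choose Shirk for all 2 undetected periods, earning 14 each, then 4 forever once detected.
Deviation value: 14(1−δ^2)/(1−δ) + 4δ^2/(1−δ); cooperation value: 9/(1−δ).
IC: 9 ≥ 14(1−δ^2) + 4δ^2 = 14 − 10δ^2.
So δ^2 ≥ 5/10 = 1/2, giving δ ≥ (1/2)^(1/2) ≈ 0.707.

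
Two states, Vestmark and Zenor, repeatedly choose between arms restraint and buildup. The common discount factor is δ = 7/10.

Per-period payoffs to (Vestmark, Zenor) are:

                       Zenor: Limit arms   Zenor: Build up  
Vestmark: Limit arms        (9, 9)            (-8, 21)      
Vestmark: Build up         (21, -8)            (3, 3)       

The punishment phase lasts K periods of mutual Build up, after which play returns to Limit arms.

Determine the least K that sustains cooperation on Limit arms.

6

No profitable deviation requires (9−3)(δ+…+δ^K) ≥ 21−9, i.e. δ+…+δ^K ≥ 2 ≈ 2.0000.
With δ = 7/10, the partial sums are K=1: 0.7000, K=2: 1.1900, K=3: 1.5330, K=4: 1.7731, K=5: 1.9412, K=6: 2.0588.
K = 6 is the first length at which the sum reaches 2.0000.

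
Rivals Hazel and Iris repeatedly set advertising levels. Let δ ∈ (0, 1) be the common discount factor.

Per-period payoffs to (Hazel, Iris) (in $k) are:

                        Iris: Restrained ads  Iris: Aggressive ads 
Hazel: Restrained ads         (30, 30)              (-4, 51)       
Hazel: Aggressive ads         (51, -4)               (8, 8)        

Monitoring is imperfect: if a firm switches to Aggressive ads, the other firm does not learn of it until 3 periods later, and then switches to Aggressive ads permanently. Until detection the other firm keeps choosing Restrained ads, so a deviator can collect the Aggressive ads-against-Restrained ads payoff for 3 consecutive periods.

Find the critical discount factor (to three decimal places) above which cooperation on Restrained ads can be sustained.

0.787

Deviating for the 3 undetected periods gains 51−30 = 21 per period over cooperation, then loses 30−8 = 22 per period forever once punishment starts.
Gain: 21(1 + δ + … + δ^2); loss: 22·δ^3/(1−δ).
No profitable deviation ⇔ 21(1−δ^3) ≤ 22·δ^3, i.e. δ^3 ≥ 21/(21+22) = 21/43.
Hence δ ≥ (21/43)^(1/3) ≈ 0.787.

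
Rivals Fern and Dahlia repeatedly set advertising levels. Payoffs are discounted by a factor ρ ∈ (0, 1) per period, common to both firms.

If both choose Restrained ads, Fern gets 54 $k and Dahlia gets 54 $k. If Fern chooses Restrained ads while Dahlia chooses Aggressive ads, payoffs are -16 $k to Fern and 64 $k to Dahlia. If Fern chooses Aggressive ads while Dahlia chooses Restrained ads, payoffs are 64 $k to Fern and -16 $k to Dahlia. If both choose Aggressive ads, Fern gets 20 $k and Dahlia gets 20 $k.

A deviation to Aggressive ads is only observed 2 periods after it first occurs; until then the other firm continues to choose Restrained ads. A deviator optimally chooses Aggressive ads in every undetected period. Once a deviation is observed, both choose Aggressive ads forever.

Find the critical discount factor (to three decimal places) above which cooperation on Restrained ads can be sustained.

0.477

Deviating for the 2 undetected periods gains 64−54 = 10 per period over cooperation, then loses 54−20 = 34 per period forever once punishment starts.
Gain: 10(1 + ρ + … + ρ^1); loss: 34·ρ^2/(1−ρ).
No profitable deviation ⇔ 10(1−ρ^2) ≤ 34·ρ^2, i.e. ρ^2 ≥ 10/(10+34) = 5/22.
Hence ρ ≥ (5/22)^(1/2) ≈ 0.477.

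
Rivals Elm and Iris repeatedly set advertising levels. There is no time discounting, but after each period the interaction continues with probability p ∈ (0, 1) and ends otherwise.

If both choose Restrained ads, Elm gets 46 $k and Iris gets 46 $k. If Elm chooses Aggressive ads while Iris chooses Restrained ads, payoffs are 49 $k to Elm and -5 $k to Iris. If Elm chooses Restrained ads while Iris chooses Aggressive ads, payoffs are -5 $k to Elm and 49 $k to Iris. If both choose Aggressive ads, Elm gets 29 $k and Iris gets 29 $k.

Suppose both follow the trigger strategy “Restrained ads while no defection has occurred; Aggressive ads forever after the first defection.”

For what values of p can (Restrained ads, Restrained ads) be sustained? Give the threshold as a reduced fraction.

3/20

Expected cooperation value is 46 + p·46 + p²·46 + … = 46/(1−p); deviation gives 49 + p·29/(1−p).
46 ≥ 49(1−p) + 29p ⇒ 20p ≥ 3 ⇒ p ≥ 3/20.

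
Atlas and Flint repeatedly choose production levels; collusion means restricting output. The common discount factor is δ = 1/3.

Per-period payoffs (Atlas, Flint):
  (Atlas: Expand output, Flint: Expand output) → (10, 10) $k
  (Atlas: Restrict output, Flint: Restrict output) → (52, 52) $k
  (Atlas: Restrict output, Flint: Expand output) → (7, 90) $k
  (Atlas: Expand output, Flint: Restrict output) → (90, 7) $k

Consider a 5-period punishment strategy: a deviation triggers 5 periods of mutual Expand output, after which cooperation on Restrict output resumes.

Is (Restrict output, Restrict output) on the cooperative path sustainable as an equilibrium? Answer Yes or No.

A one-shot deviation gives 90 now, then 10 for 5 periods, then back to 52.
Gain from deviating: (90−52) today; loss: (52−10) in each of the next 5 periods.
No-deviation condition: (52−10)(δ+…+δ^5) ≥ 90−52, i.e. δ+…+δ^5 ≥ 19/21.
At δ = 1/3: δ+…+δ^5 = 0.4979 < 0.9048.
So cooperation is not sustainable.

No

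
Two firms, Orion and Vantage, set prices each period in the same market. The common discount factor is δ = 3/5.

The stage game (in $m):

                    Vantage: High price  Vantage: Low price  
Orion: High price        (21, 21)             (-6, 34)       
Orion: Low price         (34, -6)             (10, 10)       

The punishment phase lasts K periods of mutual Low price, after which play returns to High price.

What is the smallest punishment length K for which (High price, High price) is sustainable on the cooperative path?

No profitable deviation requires (21−10)(δ+…+δ^K) ≥ 34−21, i.e. δ+…+δ^K ≥ 13/11 ≈ 1.1818.
With δ = 3/5, the partial sums are K=1: 0.6000, K=2: 0.9600, K=3: 1.1760, K=4: 1.3056.
K = 4 is the first length at which the sum reaches 1.1818.

4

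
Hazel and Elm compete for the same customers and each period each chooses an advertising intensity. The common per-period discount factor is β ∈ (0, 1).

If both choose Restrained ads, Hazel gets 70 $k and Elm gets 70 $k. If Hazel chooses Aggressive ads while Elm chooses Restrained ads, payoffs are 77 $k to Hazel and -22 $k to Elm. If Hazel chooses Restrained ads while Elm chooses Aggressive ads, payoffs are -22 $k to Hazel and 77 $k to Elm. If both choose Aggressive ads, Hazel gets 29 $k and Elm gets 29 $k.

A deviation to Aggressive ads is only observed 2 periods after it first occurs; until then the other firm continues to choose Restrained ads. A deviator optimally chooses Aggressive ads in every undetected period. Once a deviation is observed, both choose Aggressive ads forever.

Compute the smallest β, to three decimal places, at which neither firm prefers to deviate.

0.382

Deviating for the 2 undetected periods gains 77−70 = 7 per period over cooperation, then loses 70−29 = 41 per period forever once punishment starts.
Gain: 7(1 + β + … + β^1); loss: 41·β^2/(1−β).
No profitable deviation ⇔ 7(1−β^2) ≤ 41·β^2, i.e. β^2 ≥ 7/(7+41) = 7/48.
Hence β ≥ (7/48)^(1/2) ≈ 0.382.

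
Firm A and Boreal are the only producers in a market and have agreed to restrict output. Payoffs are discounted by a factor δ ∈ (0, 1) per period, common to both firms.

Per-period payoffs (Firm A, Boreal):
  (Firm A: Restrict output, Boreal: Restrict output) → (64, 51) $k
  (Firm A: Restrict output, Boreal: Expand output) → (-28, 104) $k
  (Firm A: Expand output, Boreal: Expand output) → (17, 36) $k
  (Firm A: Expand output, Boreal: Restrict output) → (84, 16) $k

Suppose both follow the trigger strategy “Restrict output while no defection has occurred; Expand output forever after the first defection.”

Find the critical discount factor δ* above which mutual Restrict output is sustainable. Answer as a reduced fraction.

Firm A: cooperation gives 64 each period; deviation gives 84 once then 17 forever.
  64/(1−δ) ≥ 84 + 17δ/(1−δ) ⇒ δ ≥ 20/67.
Boreal: cooperation gives 51 each period; deviation gives 104 once then 36 forever.
  δ ≥ 53/68.
Both must hold, so the binding constraint is Boreal's: δ ≥ 53/68.

53/68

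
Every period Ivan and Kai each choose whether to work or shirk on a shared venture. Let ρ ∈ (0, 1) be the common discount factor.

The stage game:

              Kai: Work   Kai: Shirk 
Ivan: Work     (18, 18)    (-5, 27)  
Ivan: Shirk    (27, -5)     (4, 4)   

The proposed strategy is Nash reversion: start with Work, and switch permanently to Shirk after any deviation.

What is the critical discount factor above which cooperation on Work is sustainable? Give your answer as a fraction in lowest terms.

9/23

Under grim trigger the critical discount factor is (T−C)/(T−P) with T = 27, C = 18, P = 4.
ρ* = (27−18)/(27−4) = 9/23.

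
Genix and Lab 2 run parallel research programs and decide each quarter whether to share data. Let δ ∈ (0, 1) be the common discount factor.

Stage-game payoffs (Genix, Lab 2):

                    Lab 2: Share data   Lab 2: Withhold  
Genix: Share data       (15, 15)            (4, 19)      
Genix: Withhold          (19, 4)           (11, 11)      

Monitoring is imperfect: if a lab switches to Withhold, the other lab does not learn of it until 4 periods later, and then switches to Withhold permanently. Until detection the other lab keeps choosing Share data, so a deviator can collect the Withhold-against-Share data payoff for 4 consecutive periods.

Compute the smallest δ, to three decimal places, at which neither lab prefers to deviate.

0.841

Deviating for the 4 undetected periods gains 19−15 = 4 per period over cooperation, then loses 15−11 = 4 per period forever once punishment starts.
Gain: 4(1 + δ + … + δ^3); loss: 4·δ^4/(1−δ).
No profitable deviation ⇔ 4(1−δ^4) ≤ 4·δ^4, i.e. δ^4 ≥ 4/(4+4) = 1/2.
Hence δ ≥ (1/2)^(1/4) ≈ 0.841.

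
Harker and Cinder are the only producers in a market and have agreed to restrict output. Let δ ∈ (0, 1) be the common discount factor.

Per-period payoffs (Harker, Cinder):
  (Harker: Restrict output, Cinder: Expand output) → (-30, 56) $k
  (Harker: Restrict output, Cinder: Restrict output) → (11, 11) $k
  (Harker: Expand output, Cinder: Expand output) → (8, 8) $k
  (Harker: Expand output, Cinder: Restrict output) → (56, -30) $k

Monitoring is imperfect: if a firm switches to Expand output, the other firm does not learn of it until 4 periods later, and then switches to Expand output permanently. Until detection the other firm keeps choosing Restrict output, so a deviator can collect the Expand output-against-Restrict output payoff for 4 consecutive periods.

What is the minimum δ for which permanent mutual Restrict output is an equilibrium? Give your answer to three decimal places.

0.984

The best deviation is to choose Expand output for all 4 undetected periods, earning 56 each, then 8 forever once detected.
Deviation value: 56(1−δ^4)/(1−δ) + 8δ^4/(1−δ); cooperation value: 11/(1−δ).
IC: 11 ≥ 56(1−δ^4) + 8δ^4 = 56 − 48δ^4.
So δ^4 ≥ 45/48 = 15/16, giving δ ≥ (15/16)^(1/4) ≈ 0.984.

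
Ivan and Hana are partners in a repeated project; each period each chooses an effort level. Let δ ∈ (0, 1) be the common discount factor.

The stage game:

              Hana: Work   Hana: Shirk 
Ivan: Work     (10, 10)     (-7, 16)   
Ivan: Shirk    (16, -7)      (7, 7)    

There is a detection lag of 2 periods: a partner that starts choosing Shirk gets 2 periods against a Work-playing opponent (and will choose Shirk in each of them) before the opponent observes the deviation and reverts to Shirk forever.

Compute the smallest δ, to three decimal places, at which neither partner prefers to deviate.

A deviator earns 16 for 2 periods, then 7 forever; cooperating earns 10 forever. Multiplying the IC by (1−δ):
10 ≥ 16(1−δ^2) + 7δ^2, so 9·δ^2 ≥ 6 and δ^2 ≥ 2/3.
δ ≥ (2/3)^(1/2) ≈ 0.816.

0.816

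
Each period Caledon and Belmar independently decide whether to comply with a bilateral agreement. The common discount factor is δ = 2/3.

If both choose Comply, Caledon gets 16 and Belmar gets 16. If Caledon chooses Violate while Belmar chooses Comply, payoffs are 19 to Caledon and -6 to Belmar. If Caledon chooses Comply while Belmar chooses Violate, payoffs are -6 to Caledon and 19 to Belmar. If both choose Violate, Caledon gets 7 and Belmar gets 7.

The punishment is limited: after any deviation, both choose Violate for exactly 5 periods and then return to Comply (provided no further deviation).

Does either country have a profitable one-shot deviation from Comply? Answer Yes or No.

No

Comparing payoff streams over the 6 periods until play realigns: cooperate → 16(1+δ+…+δ^5); deviate → 19 + 7(δ+…+δ^5).
Cooperation is sustained iff (16−7)(δ+…+δ^5) ≥ 19−16.
δ+…+δ^5 = 2/3·(1−(2/3)^5)/(1−2/3) = 1.7366, and (19−16)/(16−7) = 0.3333.
1.7366 ≥ 0.3333, so cooperation is sustainable.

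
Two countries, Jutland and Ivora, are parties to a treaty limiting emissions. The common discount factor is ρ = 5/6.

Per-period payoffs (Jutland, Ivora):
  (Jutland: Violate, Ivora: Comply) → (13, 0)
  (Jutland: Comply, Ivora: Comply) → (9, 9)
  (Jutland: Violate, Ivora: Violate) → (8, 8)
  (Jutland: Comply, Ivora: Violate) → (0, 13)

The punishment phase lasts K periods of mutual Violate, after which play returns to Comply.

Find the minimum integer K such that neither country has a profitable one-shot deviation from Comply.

9

IC: ρ(1−ρ^K)/(1−ρ) ≥ (13−9)/(9−8) = 4.
With ρ = 5/6: need 1 − ρ^K ≥ 4·(1−5/6)/(5/6), i.e. ρ^K ≤ 0.2000.
Since (5/6)^8 = 0.2326 and (5/6)^9 = 0.1938, the smallest such K is 9.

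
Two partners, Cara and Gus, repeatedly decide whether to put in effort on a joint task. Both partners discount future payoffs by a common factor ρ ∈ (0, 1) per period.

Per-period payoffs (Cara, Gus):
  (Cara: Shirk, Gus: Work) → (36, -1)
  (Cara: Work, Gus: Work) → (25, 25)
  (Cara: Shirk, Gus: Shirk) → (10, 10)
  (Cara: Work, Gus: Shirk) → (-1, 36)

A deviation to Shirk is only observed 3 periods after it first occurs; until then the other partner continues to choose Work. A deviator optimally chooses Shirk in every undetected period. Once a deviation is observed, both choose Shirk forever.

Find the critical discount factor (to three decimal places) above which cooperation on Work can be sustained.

The best deviation is to choose Shirk for all 3 undetected periods, earning 36 each, then 10 forever once detected.
Deviation value: 36(1−ρ^3)/(1−ρ) + 10ρ^3/(1−ρ); cooperation value: 25/(1−ρ).
IC: 25 ≥ 36(1−ρ^3) + 10ρ^3 = 36 − 26ρ^3.
So ρ^3 ≥ 11/26, giving ρ ≥ (11/26)^(1/3) ≈ 0.751.

0.751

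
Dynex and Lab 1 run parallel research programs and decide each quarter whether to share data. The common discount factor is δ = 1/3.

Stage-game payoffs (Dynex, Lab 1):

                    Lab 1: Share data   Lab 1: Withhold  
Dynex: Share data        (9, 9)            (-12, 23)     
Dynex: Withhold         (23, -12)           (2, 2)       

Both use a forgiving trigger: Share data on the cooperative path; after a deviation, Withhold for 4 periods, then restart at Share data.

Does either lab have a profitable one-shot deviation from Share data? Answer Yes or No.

Comparing payoff streams over the 5 periods until play realigns: cooperate → 9(1+δ+…+δ^4); deviate → 23 + 2(δ+…+δ^4).
Cooperation is sustained iff (9−2)(δ+…+δ^4) ≥ 23−9.
δ+…+δ^4 = 1/3·(1−(1/3)^4)/(1−1/3) = 0.4938, and (23−9)/(9−2) = 2.0000.
0.4938 < 2.0000, so cooperation is not sustainable.

Yes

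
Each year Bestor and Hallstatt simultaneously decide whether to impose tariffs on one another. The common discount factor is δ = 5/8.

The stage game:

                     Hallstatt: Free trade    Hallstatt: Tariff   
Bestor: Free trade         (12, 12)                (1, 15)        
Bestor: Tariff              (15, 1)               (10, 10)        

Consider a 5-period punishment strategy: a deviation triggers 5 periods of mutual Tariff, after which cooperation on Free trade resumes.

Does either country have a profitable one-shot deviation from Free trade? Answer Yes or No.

IC: δ+…+δ^5 ≥ (15−12)/(12−10) = 3/2.
At δ = 5/8: partial sum = 1.5077 ≥ 1.5000. Cooperation sustainable.

No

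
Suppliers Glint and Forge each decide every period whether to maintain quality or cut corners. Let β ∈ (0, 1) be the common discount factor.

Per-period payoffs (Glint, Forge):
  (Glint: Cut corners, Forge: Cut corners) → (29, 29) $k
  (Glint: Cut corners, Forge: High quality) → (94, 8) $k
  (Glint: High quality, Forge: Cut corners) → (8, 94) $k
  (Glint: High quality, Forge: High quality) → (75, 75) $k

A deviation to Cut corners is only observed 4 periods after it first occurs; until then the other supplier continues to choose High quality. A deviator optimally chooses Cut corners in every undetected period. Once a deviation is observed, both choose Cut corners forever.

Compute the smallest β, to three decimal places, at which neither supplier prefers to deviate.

The best deviation is to choose Cut corners for all 4 undetected periods, earning 94 each, then 29 forever once detected.
Deviation value: 94(1−β^4)/(1−β) + 29β^4/(1−β); cooperation value: 75/(1−β).
IC: 75 ≥ 94(1−β^4) + 29β^4 = 94 − 65β^4.
So β^4 ≥ 19/65, giving β ≥ (19/65)^(1/4) ≈ 0.735.

0.735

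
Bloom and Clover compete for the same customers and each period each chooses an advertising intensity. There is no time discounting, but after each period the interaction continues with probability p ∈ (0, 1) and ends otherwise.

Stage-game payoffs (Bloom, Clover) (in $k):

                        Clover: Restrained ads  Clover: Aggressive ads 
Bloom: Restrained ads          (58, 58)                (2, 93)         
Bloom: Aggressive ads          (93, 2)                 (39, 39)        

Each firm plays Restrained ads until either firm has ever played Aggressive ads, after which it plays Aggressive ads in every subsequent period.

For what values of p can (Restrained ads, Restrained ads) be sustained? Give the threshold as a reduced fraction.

35/54

Expected cooperation value is 58 + p·58 + p²·58 + … = 58/(1−p); deviation gives 93 + p·39/(1−p).
58 ≥ 93(1−p) + 39p ⇒ 54p ≥ 35 ⇒ p ≥ 35/54.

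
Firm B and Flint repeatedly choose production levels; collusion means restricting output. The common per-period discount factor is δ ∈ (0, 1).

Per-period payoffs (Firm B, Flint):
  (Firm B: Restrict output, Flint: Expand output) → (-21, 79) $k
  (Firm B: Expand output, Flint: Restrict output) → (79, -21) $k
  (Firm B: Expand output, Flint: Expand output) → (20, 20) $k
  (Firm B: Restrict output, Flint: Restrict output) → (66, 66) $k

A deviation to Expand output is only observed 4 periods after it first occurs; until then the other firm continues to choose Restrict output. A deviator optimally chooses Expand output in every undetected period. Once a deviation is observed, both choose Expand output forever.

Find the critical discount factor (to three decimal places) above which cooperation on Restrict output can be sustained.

0.685

A deviator earns 79 for 4 periods, then 20 forever; cooperating earns 66 forever. Multiplying the IC by (1−δ):
66 ≥ 79(1−δ^4) + 20δ^4, so 59·δ^4 ≥ 13 and δ^4 ≥ 13/59.
δ ≥ (13/59)^(1/4) ≈ 0.685.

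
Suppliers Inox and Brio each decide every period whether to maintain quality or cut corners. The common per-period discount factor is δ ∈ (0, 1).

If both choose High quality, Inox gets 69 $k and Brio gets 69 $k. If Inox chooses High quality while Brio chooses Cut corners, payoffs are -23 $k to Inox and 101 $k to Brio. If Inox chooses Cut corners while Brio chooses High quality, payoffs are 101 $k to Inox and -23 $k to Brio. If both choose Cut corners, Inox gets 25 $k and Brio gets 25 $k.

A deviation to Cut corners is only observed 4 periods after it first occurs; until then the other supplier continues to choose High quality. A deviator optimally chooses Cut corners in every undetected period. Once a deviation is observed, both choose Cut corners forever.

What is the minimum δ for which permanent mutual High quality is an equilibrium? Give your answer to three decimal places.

0.806

The best deviation is to choose Cut corners for all 4 undetected periods, earning 101 each, then 25 forever once detected.
Deviation value: 101(1−δ^4)/(1−δ) + 25δ^4/(1−δ); cooperation value: 69/(1−δ).
IC: 69 ≥ 101(1−δ^4) + 25δ^4 = 101 − 76δ^4.
So δ^4 ≥ 32/76 = 8/19, giving δ ≥ (8/19)^(1/4) ≈ 0.806.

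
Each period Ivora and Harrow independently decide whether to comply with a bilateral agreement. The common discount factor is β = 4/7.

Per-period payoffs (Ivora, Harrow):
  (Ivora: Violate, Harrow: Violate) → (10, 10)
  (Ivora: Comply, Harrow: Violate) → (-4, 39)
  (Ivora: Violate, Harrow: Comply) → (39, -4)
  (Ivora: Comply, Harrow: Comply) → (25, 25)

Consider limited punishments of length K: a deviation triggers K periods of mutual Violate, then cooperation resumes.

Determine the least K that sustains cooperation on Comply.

IC: β(1−β^K)/(1−β) ≥ (39−25)/(25−10) = 14/15.
With β = 4/7: need 1 − β^K ≥ 14/15·(1−4/7)/(4/7), i.e. β^K ≤ 0.3000.
Since (4/7)^2 = 0.3265 and (4/7)^3 = 0.1866, the smallest such K is 3.

3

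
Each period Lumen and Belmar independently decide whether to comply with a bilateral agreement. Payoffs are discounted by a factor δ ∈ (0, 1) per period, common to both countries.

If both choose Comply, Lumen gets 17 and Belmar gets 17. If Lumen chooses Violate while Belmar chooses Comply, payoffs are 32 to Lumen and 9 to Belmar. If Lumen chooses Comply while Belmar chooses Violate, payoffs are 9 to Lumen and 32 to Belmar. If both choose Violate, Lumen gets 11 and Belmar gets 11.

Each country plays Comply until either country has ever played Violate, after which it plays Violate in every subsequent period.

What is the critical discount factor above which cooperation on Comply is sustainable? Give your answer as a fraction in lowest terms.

One-period gain from deviating is 32 − 17 = 15. The loss is 17 − 11 = 6 in every subsequent period, with present value 6·δ/(1−δ).
Deviation is unprofitable when 6·δ/(1−δ) ≥ 15, i.e. δ/(1−δ) ≥ 5/2.
Equivalently δ ≥ 15/(15+6) = 5/7.

5/7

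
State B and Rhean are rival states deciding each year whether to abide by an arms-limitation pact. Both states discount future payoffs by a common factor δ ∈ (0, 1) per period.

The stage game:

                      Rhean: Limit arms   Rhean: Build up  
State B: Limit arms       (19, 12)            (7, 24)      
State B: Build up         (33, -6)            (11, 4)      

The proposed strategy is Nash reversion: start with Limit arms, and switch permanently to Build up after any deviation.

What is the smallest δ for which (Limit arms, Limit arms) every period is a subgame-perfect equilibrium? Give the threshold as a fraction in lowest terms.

State B's threshold: (33−19)/(33−11) = 7/11.
Rhean's threshold: (24−12)/(24−4) = 3/5.
7/11 > 3/5, so State B binds and δ* = 7/11.

7/11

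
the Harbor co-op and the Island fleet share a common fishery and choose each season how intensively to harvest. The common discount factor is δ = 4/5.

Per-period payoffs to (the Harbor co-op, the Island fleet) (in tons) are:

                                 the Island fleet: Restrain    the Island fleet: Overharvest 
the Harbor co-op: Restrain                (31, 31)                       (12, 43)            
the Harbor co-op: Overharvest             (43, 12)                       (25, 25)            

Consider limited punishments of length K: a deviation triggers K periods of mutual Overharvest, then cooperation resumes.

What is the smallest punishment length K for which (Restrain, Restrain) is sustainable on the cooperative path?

4

No profitable deviation requires (31−25)(δ+…+δ^K) ≥ 43−31, i.e. δ+…+δ^K ≥ 2 ≈ 2.0000.
With δ = 4/5, the partial sums are K=1: 0.8000, K=2: 1.4400, K=3: 1.9520, K=4: 2.3616.
K = 4 is the first length at which the sum reaches 2.0000.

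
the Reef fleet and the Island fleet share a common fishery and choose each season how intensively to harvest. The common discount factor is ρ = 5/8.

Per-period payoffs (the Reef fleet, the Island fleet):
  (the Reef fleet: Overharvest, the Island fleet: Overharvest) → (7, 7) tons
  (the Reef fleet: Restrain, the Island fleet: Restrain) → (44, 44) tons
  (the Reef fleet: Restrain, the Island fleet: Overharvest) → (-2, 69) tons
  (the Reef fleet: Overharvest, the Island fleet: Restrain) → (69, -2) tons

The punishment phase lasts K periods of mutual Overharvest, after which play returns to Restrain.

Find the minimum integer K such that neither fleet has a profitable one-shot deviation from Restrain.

No profitable deviation requires (44−7)(ρ+…+ρ^K) ≥ 69−44, i.e. ρ+…+ρ^K ≥ 25/37 ≈ 0.6757.
With ρ = 5/8, the partial sums are K=1: 0.6250, K=2: 1.0156.
K = 2 is the first length at which the sum reaches 0.6757.

2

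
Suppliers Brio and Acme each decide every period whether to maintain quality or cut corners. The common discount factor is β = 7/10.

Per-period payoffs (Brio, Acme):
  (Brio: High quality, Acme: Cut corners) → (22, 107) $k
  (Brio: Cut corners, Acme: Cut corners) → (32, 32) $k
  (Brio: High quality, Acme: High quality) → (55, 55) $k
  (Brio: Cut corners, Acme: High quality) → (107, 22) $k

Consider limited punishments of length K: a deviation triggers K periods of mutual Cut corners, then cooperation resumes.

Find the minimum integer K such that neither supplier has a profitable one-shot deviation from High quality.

Need Σ_{k=1}^{K} β^k ≥ (107−55)/(55−32) = 2.2609 at β = 7/10.
At K = 9 the sum is 2.2392 < 2.2609; at K = 10 it is 2.2674 ≥ 2.2609.
So the minimum punishment length is K = 10.

10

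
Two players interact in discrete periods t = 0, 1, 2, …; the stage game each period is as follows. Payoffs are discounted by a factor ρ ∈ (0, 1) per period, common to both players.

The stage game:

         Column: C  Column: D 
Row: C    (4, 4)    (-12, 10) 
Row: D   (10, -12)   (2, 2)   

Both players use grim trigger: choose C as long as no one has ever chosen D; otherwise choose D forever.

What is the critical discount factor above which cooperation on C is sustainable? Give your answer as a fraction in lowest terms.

3/4

One-period gain from deviating is 10 − 4 = 6. The loss is 4 − 2 = 2 in every subsequent period, with present value 2·ρ/(1−ρ).
Deviation is unprofitable when 2·ρ/(1−ρ) ≥ 6, i.e. ρ/(1−ρ) ≥ 3.
Equivalently ρ ≥ 6/(6+2) = 3/4.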